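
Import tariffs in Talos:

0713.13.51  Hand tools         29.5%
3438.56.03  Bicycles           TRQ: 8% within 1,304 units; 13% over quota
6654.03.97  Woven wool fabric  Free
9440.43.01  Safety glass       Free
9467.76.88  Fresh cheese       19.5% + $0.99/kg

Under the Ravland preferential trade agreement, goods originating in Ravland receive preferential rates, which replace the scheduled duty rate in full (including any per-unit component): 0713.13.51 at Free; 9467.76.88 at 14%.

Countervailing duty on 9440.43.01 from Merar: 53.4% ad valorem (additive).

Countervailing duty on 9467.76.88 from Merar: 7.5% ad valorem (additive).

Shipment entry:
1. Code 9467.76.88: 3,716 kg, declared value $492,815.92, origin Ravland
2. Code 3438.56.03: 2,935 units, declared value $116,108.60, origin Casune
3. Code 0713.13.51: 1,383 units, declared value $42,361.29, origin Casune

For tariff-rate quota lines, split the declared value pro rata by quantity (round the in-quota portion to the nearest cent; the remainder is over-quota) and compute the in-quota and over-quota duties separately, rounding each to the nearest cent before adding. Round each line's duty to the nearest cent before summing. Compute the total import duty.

$94,005.62

Line 1 (9467.76.88, Ravland, 3,716 kg, $492,815.92):
Base rate for 9467.76.88 is 19.5% + $0.99/kg.
Origin Ravland qualifies under the Talos–Ravland agreement and 9467.76.88 is covered: preferential rate 14% applies instead.
The additional-duty order on 9467.76.88 targets Merar, not Ravland; it does not apply.
Duty = $492,815.92 × 14% = $68,994.23.
Line 2 (3438.56.03, Casune, 2,935 units, $116,108.60):
Code 3438.56.03 is under a tariff-rate quota (threshold 1,304 units). In-quota: 1,304 units at 8%; over-quota: 1,631 units at 13%.
Pro-rata value split: in-quota = $116,108.60 × 1,304/2,935 = $51,586.24; over-quota = $116,108.60 − $51,586.24 = $64,522.36.
In-quota duty = $51,586.24 × 8% = $4,126.90. Over-quota duty = $64,522.36 × 13% = $8,387.91.
Line duty = $4,126.90 + $8,387.91 = $12,514.81.
Line 3 (0713.13.51, Casune, 1,383 units, $42,361.29):
Base rate for 0713.13.51 is 29.5%.
0713.13.51 has an FTA preferential rate, but origin Casune is not Ravland; base rate stands.
Duty = $42,361.29 × 29.5% = $12,496.58.
Total = $68,994.23 + $12,514.81 + $12,496.58 = $94,005.62.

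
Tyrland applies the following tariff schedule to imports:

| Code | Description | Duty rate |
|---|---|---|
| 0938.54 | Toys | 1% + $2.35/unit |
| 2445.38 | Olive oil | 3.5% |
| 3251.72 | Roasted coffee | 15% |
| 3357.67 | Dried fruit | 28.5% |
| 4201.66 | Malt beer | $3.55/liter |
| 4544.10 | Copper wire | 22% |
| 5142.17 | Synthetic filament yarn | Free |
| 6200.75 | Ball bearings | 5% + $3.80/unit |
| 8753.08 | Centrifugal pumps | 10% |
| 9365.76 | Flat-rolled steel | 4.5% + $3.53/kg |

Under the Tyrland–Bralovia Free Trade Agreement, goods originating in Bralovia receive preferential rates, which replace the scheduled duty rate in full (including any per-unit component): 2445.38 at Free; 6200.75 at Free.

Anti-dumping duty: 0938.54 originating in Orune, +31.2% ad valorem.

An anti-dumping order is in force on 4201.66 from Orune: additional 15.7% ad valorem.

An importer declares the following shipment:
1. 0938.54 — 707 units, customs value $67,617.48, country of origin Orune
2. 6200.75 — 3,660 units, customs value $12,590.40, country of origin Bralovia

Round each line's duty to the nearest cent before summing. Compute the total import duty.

$23,434.28

Line 1 (0938.54, Orune, 707 units, $67,617.48):
Base rate for 0938.54 is 1% + $2.35/unit.
Additional duty on 0938.54 from Orune: +31.2%. Applied ad valorem rate: 1% + 31.2% = 32.2%.
Duty = $67,617.48 × 32.2% + 707 × $2.35 = $23,434.28.
Line 2 (6200.75, Bralovia, 3,660 units, $12,590.40):
Base rate for 6200.75 is 5% + $3.80/unit.
Origin Bralovia qualifies under the Tyrland–Bralovia agreement and 6200.75 is covered: preferential rate Free applies instead.
Duty = $12,590.40 × 0% = $0.00.
Total = $23,434.28 + $0.00 = $23,434.28.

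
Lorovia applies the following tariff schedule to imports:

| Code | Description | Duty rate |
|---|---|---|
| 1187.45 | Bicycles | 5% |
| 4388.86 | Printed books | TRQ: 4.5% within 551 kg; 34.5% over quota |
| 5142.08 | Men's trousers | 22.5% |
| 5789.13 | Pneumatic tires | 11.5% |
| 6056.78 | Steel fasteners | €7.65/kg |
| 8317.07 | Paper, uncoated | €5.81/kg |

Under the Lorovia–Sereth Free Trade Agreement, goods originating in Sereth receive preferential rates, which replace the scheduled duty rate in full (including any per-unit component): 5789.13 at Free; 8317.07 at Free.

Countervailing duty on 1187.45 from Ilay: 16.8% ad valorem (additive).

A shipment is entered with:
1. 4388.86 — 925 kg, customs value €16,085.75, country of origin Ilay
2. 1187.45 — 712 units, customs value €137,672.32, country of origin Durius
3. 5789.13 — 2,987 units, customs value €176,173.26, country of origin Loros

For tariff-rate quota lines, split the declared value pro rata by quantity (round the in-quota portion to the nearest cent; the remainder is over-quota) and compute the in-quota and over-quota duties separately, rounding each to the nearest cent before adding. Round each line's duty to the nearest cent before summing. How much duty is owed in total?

€29,818.56

Line 1 (4388.86, Ilay, 925 kg, €16,085.75):
Code 4388.86 is under a tariff-rate quota (threshold 551 kg). In-quota: 551 kg at 4.5%; over-quota: 374 kg at 34.5%.
Pro-rata value split: in-quota = €16,085.75 × 551/925 = €9,581.89; over-quota = €16,085.75 − €9,581.89 = €6,503.86.
In-quota duty = €9,581.89 × 4.5% = €431.19. Over-quota duty = €6,503.86 × 34.5% = €2,243.83.
Line duty = €431.19 + €2,243.83 = €2,675.02.
Line 2 (1187.45, Durius, 712 units, €137,672.32):
Base rate for 1187.45 is 5%.
The additional-duty order on 1187.45 targets Ilay, not Durius; it does not apply.
Duty = €137,672.32 × 5% = €6,883.62.
Line 3 (5789.13, Loros, 2,987 units, €176,173.26):
Base rate for 5789.13 is 11.5%.
5789.13 has an FTA preferential rate, but origin Loros is not Sereth; base rate stands.
Duty = €176,173.26 × 11.5% = €20,259.92.
Total = €2,675.02 + €6,883.62 + €20,259.92 = €29,818.56.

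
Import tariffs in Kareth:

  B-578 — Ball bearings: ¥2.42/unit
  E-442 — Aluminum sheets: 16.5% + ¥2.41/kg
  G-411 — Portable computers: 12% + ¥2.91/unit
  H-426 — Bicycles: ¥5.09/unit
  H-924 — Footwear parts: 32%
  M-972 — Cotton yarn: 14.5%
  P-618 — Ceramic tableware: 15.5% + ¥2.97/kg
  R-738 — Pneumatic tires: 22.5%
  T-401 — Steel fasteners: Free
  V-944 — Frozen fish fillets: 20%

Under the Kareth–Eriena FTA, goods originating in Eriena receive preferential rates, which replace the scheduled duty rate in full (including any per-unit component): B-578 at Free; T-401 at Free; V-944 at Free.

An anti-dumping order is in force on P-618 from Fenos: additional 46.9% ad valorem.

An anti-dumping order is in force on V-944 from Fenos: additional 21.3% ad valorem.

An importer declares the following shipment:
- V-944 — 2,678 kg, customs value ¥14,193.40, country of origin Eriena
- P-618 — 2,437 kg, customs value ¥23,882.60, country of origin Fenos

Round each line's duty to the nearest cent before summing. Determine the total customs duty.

¥22,140.63

Line 1 (V-944, Eriena, 2,678 kg, ¥14,193.40):
Base rate for V-944 is 20%.
Origin Eriena qualifies under the Kareth–Eriena agreement and V-944 is covered: preferential rate Free applies instead.
The additional-duty order on V-944 targets Fenos, not Eriena; it does not apply.
Duty = ¥14,193.40 × 0% = ¥0.00.
Line 2 (P-618, Fenos, 2,437 kg, ¥23,882.60):
Base rate for P-618 is 15.5% + ¥2.97/kg.
Additional duty on P-618 from Fenos: +46.9%. Applied ad valorem rate: 15.5% + 46.9% = 62.4%.
Duty = ¥23,882.60 × 62.4% + 2,437 × ¥2.97 = ¥22,140.63.
Total = ¥0.00 + ¥22,140.63 = ¥22,140.63.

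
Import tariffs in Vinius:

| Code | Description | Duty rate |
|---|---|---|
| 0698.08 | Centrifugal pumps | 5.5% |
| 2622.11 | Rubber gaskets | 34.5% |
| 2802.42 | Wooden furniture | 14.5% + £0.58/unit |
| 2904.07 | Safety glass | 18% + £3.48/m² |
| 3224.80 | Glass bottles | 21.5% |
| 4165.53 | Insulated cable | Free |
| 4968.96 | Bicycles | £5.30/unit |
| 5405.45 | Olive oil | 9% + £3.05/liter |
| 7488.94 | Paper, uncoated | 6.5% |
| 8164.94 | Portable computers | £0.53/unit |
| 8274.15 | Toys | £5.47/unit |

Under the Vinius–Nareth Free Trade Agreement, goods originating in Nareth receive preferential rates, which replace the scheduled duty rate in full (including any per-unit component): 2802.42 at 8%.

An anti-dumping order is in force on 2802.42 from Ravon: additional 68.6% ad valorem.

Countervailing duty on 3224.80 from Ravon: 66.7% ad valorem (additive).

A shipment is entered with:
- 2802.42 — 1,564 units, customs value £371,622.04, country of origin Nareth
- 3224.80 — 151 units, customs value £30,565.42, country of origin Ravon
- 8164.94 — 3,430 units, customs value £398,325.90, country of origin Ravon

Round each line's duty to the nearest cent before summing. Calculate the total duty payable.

£58,506.36

Line 1 (2802.42, Nareth, 1,564 units, £371,622.04):
Base rate for 2802.42 is 14.5% + £0.58/unit.
Origin Nareth qualifies under the Vinius–Nareth agreement and 2802.42 is covered: preferential rate 8% applies instead.
The additional-duty order on 2802.42 targets Ravon, not Nareth; it does not apply.
Duty = £371,622.04 × 8% = £29,729.76.
Line 2 (3224.80, Ravon, 151 units, £30,565.42):
Base rate for 3224.80 is 21.5%.
Additional duty on 3224.80 from Ravon: +66.7%. Applied ad valorem rate: 21.5% + 66.7% = 88.2%.
Duty = £30,565.42 × 88.2% = £26,958.70.
Line 3 (8164.94, Ravon, 3,430 units, £398,325.90):
Base rate for 8164.94 is £0.53/unit.
Duty = 3,430 × £0.53 = £1,817.90.
Total = £29,729.76 + £26,958.70 + £1,817.90 = £58,506.36.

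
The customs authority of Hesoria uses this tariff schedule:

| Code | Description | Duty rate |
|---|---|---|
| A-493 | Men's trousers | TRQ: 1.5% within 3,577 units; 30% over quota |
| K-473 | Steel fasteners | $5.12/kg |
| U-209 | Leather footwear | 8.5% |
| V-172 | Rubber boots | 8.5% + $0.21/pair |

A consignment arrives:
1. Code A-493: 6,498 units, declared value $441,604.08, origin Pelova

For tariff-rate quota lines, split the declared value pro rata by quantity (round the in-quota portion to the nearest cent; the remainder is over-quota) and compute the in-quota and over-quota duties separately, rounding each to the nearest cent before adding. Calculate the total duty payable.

$63,199.74

Line 1 (A-493, Pelova, 6,498 units, $441,604.08):
Code A-493 is under a tariff-rate quota (threshold 3,577 units). In-quota: 3,577 units at 1.5%; over-quota: 2,921 units at 30%.
Pro-rata value split: in-quota = $441,604.08 × 3,577/6,498 = $243,092.92; over-quota = $441,604.08 − $243,092.92 = $198,511.16.
In-quota duty = $243,092.92 × 1.5% = $3,646.39. Over-quota duty = $198,511.16 × 30% = $59,553.35.
Line duty = $3,646.39 + $59,553.35 = $63,199.74.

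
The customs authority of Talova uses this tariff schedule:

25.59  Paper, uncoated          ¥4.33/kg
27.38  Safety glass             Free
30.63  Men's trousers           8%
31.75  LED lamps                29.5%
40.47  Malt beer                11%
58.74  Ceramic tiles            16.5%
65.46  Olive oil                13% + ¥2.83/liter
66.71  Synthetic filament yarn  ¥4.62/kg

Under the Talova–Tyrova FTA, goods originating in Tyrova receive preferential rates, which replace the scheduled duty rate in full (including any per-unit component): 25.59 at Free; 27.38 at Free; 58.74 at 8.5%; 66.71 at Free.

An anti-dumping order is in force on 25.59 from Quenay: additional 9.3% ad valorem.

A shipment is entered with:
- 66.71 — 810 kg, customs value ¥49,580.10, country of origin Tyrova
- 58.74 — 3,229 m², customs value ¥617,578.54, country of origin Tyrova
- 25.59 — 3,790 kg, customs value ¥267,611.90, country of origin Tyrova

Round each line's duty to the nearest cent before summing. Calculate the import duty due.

¥52,494.18

Line 1 (66.71, Tyrova, 810 kg, ¥49,580.10):
Base rate for 66.71 is ¥4.62/kg.
Origin Tyrova qualifies under the Talova–Tyrova agreement and 66.71 is covered: preferential rate Free applies instead.
Duty = ¥49,580.10 × 0% = ¥0.00.
Line 2 (58.74, Tyrova, 3,229 m², ¥617,578.54):
Base rate for 58.74 is 16.5%.
Origin Tyrova qualifies under the Talova–Tyrova agreement and 58.74 is covered: preferential rate 8.5% applies instead.
Duty = ¥617,578.54 × 8.5% = ¥52,494.18.
Line 3 (25.59, Tyrova, 3,790 kg, ¥267,611.90):
Base rate for 25.59 is ¥4.33/kg.
Origin Tyrova qualifies under the Talova–Tyrova agreement and 25.59 is covered: preferential rate Free applies instead.
The additional-duty order on 25.59 targets Quenay, not Tyrova; it does not apply.
Duty = ¥267,611.90 × 0% = ¥0.00.
Total = ¥0.00 + ¥52,494.18 + ¥0.00 = ¥52,494.18.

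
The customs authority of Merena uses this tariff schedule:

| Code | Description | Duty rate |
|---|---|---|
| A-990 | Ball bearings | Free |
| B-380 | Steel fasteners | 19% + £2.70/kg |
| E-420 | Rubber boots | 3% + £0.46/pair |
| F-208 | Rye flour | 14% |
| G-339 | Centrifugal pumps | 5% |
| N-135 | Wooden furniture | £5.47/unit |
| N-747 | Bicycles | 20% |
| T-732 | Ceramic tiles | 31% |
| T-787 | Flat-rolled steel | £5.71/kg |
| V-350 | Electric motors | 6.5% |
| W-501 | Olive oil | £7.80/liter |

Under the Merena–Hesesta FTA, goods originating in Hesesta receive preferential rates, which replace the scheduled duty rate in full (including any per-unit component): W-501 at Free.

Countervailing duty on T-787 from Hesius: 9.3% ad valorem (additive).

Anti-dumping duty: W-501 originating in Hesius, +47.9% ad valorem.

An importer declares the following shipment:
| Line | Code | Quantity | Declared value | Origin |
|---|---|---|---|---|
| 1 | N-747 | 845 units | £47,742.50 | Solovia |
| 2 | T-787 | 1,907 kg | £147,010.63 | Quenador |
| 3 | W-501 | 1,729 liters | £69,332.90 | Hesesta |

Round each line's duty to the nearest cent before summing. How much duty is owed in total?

Line 1 (N-747, Solovia, 845 units, £47,742.50):
Base rate for N-747 is 20%.
Duty = £47,742.50 × 20% = £9,548.50.
Line 2 (T-787, Quenador, 1,907 kg, £147,010.63):
Base rate for T-787 is £5.71/kg.
The additional-duty order on T-787 targets Hesius, not Quenador; it does not apply.
Duty = 1,907 × £5.71 = £10,888.97.
Line 3 (W-501, Hesesta, 1,729 liters, £69,332.90):
Base rate for W-501 is £7.80/liter.
Origin Hesesta qualifies under the Merena–Hesesta agreement and W-501 is covered: preferential rate Free applies instead.
The additional-duty order on W-501 targets Hesius, not Hesesta; it does not apply.
Duty = £69,332.90 × 0% = £0.00.
Total = £9,548.50 + £10,888.97 + £0.00 = £20,437.47.

£20,437.47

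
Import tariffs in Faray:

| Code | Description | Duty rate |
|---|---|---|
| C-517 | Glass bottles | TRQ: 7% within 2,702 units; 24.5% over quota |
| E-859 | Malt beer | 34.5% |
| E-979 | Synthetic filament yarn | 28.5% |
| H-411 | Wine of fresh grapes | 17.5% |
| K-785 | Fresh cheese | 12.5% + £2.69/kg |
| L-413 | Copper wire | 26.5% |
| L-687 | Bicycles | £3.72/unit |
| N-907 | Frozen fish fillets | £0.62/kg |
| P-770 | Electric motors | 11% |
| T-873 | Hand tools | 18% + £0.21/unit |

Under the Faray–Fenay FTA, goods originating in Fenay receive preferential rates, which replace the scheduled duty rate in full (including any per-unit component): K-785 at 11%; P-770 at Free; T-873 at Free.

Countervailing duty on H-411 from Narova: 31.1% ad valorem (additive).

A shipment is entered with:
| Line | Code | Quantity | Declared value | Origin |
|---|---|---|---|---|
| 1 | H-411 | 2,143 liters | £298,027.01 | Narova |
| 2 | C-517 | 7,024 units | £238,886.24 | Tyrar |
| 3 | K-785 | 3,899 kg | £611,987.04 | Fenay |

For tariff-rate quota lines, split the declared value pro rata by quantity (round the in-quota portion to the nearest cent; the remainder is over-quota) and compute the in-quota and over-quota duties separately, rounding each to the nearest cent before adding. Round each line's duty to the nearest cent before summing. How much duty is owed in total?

£254,605.20

Line 1 (H-411, Narova, 2,143 liters, £298,027.01):
Base rate for H-411 is 17.5%.
Additional duty on H-411 from Narova: +31.1%. Applied ad valorem rate: 17.5% + 31.1% = 48.6%.
Duty = £298,027.01 × 48.6% = £144,841.13.
Line 2 (C-517, Tyrar, 7,024 units, £238,886.24):
Code C-517 is under a tariff-rate quota (threshold 2,702 units). In-quota: 2,702 units at 7%; over-quota: 4,322 units at 24.5%.
Pro-rata value split: in-quota = £238,886.24 × 2,702/7,024 = £91,895.02; over-quota = £238,886.24 − £91,895.02 = £146,991.22.
In-quota duty = £91,895.02 × 7% = £6,432.65. Over-quota duty = £146,991.22 × 24.5% = £36,012.85.
Line duty = £6,432.65 + £36,012.85 = £42,445.50.
Line 3 (K-785, Fenay, 3,899 kg, £611,987.04):
Base rate for K-785 is 12.5% + £2.69/kg.
Origin Fenay qualifies under the Faray–Fenay agreement and K-785 is covered: preferential rate 11% applies instead.
Duty = £611,987.04 × 11% = £67,318.57.
Total = £144,841.13 + £42,445.50 + £67,318.57 = £254,605.20.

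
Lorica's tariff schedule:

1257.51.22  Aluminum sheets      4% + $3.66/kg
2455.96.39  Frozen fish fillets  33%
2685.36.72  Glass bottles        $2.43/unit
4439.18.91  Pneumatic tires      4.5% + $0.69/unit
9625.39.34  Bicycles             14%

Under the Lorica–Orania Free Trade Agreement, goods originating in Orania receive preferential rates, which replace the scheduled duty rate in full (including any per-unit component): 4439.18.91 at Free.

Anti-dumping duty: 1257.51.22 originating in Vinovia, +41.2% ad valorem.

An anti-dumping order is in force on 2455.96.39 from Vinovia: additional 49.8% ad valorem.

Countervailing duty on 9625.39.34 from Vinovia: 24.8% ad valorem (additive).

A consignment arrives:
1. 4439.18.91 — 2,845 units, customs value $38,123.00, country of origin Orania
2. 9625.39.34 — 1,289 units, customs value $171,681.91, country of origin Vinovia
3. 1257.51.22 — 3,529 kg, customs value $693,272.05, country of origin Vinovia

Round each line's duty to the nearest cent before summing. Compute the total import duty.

$392,887.69

Line 1 (4439.18.91, Orania, 2,845 units, $38,123.00):
Base rate for 4439.18.91 is 4.5% + $0.69/unit.
Origin Orania qualifies under the Lorica–Orania agreement and 4439.18.91 is covered: preferential rate Free applies instead.
Duty = $38,123.00 × 0% = $0.00.
Line 2 (9625.39.34, Vinovia, 1,289 units, $171,681.91):
Base rate for 9625.39.34 is 14%.
Additional duty on 9625.39.34 from Vinovia: +24.8%. Applied ad valorem rate: 14% + 24.8% = 38.8%.
Duty = $171,681.91 × 38.8% = $66,612.58.
Line 3 (1257.51.22, Vinovia, 3,529 kg, $693,272.05):
Base rate for 1257.51.22 is 4% + $3.66/kg.
Additional duty on 1257.51.22 from Vinovia: +41.2%. Applied ad valorem rate: 4% + 41.2% = 45.2%.
Duty = $693,272.05 × 45.2% + 3,529 × $3.66 = $326,275.11.
Total = $0.00 + $66,612.58 + $326,275.11 = $392,887.69.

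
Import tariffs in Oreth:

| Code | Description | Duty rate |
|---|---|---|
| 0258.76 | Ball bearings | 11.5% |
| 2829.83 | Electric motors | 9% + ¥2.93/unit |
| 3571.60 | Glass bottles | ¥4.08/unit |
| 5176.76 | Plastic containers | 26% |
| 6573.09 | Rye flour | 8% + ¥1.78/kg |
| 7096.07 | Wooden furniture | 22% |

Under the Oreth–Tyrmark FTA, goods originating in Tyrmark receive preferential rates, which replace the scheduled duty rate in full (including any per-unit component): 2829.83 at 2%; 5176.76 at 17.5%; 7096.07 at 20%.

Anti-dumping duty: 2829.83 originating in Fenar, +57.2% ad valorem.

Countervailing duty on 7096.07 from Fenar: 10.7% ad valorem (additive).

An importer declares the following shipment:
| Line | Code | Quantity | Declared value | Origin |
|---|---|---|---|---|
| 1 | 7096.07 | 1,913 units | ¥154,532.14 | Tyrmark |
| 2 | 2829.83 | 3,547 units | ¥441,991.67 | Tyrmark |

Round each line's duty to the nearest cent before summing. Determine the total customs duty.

¥39,746.26

Line 1 (7096.07, Tyrmark, 1,913 units, ¥154,532.14):
Base rate for 7096.07 is 22%.
Origin Tyrmark qualifies under the Oreth–Tyrmark agreement and 7096.07 is covered: preferential rate 20% applies instead.
The additional-duty order on 7096.07 targets Fenar, not Tyrmark; it does not apply.
Duty = ¥154,532.14 × 20% = ¥30,906.43.
Line 2 (2829.83, Tyrmark, 3,547 units, ¥441,991.67):
Base rate for 2829.83 is 9% + ¥2.93/unit.
Origin Tyrmark qualifies under the Oreth–Tyrmark agreement and 2829.83 is covered: preferential rate 2% applies instead.
The additional-duty order on 2829.83 targets Fenar, not Tyrmark; it does not apply.
Duty = ¥441,991.67 × 2% = ¥8,839.83.
Total = ¥30,906.43 + ¥8,839.83 = ¥39,746.26.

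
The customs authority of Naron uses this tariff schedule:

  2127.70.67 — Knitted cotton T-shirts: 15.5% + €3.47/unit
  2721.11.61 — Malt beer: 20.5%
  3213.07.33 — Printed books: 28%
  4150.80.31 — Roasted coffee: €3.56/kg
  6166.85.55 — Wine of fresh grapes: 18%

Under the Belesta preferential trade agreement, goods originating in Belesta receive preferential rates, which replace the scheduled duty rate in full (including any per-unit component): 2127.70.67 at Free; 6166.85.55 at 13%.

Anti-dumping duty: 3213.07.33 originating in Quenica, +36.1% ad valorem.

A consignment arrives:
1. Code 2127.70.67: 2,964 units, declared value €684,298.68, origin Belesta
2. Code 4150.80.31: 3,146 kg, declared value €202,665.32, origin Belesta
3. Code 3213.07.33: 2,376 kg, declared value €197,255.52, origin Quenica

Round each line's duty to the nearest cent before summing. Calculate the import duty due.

€137,640.55

Line 1 (2127.70.67, Belesta, 2,964 units, €684,298.68):
Base rate for 2127.70.67 is 15.5% + €3.47/unit.
Origin Belesta qualifies under the Naron–Belesta agreement and 2127.70.67 is covered: preferential rate Free applies instead.
Duty = €684,298.68 × 0% = €0.00.
Line 2 (4150.80.31, Belesta, 3,146 kg, €202,665.32):
Base rate for 4150.80.31 is €3.56/kg.
Origin Belesta is the FTA partner but 4150.80.31 is not on the preference list; base rate stands.
Duty = 3,146 × €3.56 = €11,199.76.
Line 3 (3213.07.33, Quenica, 2,376 kg, €197,255.52):
Base rate for 3213.07.33 is 28%.
Additional duty on 3213.07.33 from Quenica: +36.1%. Applied ad valorem rate: 28% + 36.1% = 64.1%.
Duty = €197,255.52 × 64.1% = €126,440.79.
Total = €0.00 + €11,199.76 + €126,440.79 = €137,640.55.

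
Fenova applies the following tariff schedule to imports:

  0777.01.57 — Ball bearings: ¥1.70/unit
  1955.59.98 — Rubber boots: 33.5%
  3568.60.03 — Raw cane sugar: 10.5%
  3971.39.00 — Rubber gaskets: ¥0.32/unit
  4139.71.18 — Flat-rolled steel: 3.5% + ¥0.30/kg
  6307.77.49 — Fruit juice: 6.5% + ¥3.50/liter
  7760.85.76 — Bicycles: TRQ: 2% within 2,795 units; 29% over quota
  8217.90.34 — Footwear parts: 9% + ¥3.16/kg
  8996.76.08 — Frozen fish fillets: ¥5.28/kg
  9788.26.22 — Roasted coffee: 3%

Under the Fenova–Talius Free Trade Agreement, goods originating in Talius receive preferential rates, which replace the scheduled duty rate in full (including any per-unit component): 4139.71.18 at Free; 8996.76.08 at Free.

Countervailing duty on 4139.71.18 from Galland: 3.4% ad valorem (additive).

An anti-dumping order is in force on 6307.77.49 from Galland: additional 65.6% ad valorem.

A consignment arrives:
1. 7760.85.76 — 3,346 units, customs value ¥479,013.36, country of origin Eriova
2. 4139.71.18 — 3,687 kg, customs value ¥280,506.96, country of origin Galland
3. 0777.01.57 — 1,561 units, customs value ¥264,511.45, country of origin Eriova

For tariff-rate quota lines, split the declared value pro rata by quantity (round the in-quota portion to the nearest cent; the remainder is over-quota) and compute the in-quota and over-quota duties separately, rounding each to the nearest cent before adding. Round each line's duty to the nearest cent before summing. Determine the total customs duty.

¥53,992.96

Line 1 (7760.85.76, Eriova, 3,346 units, ¥479,013.36):
Code 7760.85.76 is under a tariff-rate quota (threshold 2,795 units). In-quota: 2,795 units at 2%; over-quota: 551 units at 29%.
Pro-rata value split: in-quota = ¥479,013.36 × 2,795/3,346 = ¥400,132.20; over-quota = ¥479,013.36 − ¥400,132.20 = ¥78,881.16.
In-quota duty = ¥400,132.20 × 2% = ¥8,002.64. Over-quota duty = ¥78,881.16 × 29% = ¥22,875.54.
Line duty = ¥8,002.64 + ¥22,875.54 = ¥30,878.18.
Line 2 (4139.71.18, Galland, 3,687 kg, ¥280,506.96):
Base rate for 4139.71.18 is 3.5% + ¥0.30/kg.
4139.71.18 has an FTA preferential rate, but origin Galland is not Talius; base rate stands.
Additional duty on 4139.71.18 from Galland: +3.4%. Applied ad valorem rate: 3.5% + 3.4% = 6.9%.
Duty = ¥280,506.96 × 6.9% + 3,687 × ¥0.30 = ¥20,461.08.
Line 3 (0777.01.57, Eriova, 1,561 units, ¥264,511.45):
Base rate for 0777.01.57 is ¥1.70/unit.
Duty = 1,561 × ¥1.70 = ¥2,653.70.
Total = ¥30,878.18 + ¥20,461.08 + ¥2,653.70 = ¥53,992.96.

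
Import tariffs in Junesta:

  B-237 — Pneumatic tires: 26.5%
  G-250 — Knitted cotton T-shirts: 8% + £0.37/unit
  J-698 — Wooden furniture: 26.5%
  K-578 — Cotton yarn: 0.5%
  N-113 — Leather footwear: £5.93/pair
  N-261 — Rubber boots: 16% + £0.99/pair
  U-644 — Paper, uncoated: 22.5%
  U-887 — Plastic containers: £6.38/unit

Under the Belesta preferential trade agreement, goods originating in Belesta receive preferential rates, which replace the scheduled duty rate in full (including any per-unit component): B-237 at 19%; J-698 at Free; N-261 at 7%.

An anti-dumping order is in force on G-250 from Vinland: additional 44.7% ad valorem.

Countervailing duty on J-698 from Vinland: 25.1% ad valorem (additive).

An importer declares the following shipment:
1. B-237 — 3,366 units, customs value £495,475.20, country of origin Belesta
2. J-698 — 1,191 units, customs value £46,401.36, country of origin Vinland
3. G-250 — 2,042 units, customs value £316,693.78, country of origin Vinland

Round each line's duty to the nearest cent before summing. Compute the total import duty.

Line 1 (B-237, Belesta, 3,366 units, £495,475.20):
Base rate for B-237 is 26.5%.
Origin Belesta qualifies under the Junesta–Belesta agreement and B-237 is covered: preferential rate 19% applies instead.
Duty = £495,475.20 × 19% = £94,140.29.
Line 2 (J-698, Vinland, 1,191 units, £46,401.36):
Base rate for J-698 is 26.5%.
J-698 has an FTA preferential rate, but origin Vinland is not Belesta; base rate stands.
Additional duty on J-698 from Vinland: +25.1%. Applied ad valorem rate: 26.5% + 25.1% = 51.6%.
Duty = £46,401.36 × 51.6% = £23,943.10.
Line 3 (G-250, Vinland, 2,042 units, £316,693.78):
Base rate for G-250 is 8% + £0.37/unit.
Additional duty on G-250 from Vinland: +44.7%. Applied ad valorem rate: 8% + 44.7% = 52.7%.
Duty = £316,693.78 × 52.7% + 2,042 × £0.37 = £167,653.16.
Total = £94,140.29 + £23,943.10 + £167,653.16 = £285,736.55.

£285,736.55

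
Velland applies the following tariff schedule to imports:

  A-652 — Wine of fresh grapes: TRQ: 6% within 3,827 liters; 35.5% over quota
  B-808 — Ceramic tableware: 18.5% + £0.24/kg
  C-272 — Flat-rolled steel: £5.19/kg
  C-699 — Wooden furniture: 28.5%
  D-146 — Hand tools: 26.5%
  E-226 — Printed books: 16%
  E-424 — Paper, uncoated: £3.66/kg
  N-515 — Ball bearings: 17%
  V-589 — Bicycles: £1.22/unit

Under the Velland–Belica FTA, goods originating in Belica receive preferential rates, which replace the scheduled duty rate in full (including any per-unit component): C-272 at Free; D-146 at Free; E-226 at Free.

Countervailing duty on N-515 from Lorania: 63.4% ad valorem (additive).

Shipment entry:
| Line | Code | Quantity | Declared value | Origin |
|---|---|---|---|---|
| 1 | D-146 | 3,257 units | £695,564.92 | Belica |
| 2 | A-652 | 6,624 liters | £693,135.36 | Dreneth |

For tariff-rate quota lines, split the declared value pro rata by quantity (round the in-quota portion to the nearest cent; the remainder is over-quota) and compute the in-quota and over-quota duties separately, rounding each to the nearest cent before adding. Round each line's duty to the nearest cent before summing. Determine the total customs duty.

Line 1 (D-146, Belica, 3,257 units, £695,564.92):
Base rate for D-146 is 26.5%.
Origin Belica qualifies under the Velland–Belica agreement and D-146 is covered: preferential rate Free applies instead.
Duty = £695,564.92 × 0% = £0.00.
Line 2 (A-652, Dreneth, 6,624 liters, £693,135.36):
Code A-652 is under a tariff-rate quota (threshold 3,827 liters). In-quota: 3,827 liters at 6%; over-quota: 2,797 liters at 35.5%.
Pro-rata value split: in-quota = £693,135.36 × 3,827/6,624 = £400,457.28; over-quota = £693,135.36 − £400,457.28 = £292,678.08.
In-quota duty = £400,457.28 × 6% = £24,027.44. Over-quota duty = £292,678.08 × 35.5% = £103,900.72.
Line duty = £24,027.44 + £103,900.72 = £127,928.16.
Total = £0.00 + £127,928.16 = £127,928.16.

£127,928.16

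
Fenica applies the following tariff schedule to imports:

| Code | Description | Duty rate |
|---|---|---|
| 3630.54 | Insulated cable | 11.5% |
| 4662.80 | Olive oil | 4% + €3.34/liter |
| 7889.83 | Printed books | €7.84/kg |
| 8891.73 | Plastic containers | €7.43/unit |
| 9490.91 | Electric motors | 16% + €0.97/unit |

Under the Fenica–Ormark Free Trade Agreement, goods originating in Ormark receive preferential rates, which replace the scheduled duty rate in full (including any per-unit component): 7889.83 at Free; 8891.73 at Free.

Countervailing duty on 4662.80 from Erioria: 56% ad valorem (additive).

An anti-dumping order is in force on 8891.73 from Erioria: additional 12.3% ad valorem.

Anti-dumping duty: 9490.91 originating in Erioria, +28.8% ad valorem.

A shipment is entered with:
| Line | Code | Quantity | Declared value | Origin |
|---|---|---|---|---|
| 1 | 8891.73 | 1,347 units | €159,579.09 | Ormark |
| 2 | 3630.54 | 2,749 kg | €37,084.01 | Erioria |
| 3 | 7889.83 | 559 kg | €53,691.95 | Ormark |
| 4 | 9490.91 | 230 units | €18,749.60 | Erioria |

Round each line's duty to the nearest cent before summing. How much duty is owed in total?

€12,887.58

Line 1 (8891.73, Ormark, 1,347 units, €159,579.09):
Base rate for 8891.73 is €7.43/unit.
Origin Ormark qualifies under the Fenica–Ormark agreement and 8891.73 is covered: preferential rate Free applies instead.
The additional-duty order on 8891.73 targets Erioria, not Ormark; it does not apply.
Duty = €159,579.09 × 0% = €0.00.
Line 2 (3630.54, Erioria, 2,749 kg, €37,084.01):
Base rate for 3630.54 is 11.5%.
Duty = €37,084.01 × 11.5% = €4,264.66.
Line 3 (7889.83, Ormark, 559 kg, €53,691.95):
Base rate for 7889.83 is €7.84/kg.
Origin Ormark qualifies under the Fenica–Ormark agreement and 7889.83 is covered: preferential rate Free applies instead.
Duty = €53,691.95 × 0% = €0.00.
Line 4 (9490.91, Erioria, 230 units, €18,749.60):
Base rate for 9490.91 is 16% + €0.97/unit.
Additional duty on 9490.91 from Erioria: +28.8%. Applied ad valorem rate: 16% + 28.8% = 44.8%.
Duty = €18,749.60 × 44.8% + 230 × €0.97 = €8,622.92.
Total = €0.00 + €4,264.66 + €0.00 + €8,622.92 = €12,887.58.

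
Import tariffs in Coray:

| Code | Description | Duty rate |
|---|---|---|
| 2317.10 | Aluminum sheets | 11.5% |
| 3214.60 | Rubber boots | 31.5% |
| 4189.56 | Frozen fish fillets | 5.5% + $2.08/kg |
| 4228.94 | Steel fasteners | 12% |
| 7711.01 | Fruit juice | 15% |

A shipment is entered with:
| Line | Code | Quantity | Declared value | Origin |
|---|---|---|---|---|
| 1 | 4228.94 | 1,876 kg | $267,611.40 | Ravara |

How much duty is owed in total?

Line 1 (4228.94, Ravara, 1,876 kg, $267,611.40):
Base rate for 4228.94 is 12%.
Duty = $267,611.40 × 12% = $32,113.37.

$32,113.37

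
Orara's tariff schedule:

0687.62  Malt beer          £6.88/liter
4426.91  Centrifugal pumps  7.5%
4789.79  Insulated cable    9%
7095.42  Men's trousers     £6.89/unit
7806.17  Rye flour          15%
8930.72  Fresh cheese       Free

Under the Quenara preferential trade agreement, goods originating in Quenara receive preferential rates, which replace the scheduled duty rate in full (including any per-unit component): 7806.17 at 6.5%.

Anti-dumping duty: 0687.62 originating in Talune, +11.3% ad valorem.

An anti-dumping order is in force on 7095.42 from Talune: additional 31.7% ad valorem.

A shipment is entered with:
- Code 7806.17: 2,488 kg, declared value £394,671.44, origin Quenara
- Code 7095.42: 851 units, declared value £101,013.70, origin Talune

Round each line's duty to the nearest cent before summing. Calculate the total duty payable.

£63,538.37

Line 1 (7806.17, Quenara, 2,488 kg, £394,671.44):
Base rate for 7806.17 is 15%.
Origin Quenara qualifies under the Orara–Quenara agreement and 7806.17 is covered: preferential rate 6.5% applies instead.
Duty = £394,671.44 × 6.5% = £25,653.64.
Line 2 (7095.42, Talune, 851 units, £101,013.70):
Base rate for 7095.42 is £6.89/unit.
Additional duty on 7095.42 from Talune: +31.7% ad valorem. Applied ad valorem rate = 31.7%.
Duty = £101,013.70 × 31.7% + 851 × £6.89 = £37,884.73.
Total = £25,653.64 + £37,884.73 = £63,538.37.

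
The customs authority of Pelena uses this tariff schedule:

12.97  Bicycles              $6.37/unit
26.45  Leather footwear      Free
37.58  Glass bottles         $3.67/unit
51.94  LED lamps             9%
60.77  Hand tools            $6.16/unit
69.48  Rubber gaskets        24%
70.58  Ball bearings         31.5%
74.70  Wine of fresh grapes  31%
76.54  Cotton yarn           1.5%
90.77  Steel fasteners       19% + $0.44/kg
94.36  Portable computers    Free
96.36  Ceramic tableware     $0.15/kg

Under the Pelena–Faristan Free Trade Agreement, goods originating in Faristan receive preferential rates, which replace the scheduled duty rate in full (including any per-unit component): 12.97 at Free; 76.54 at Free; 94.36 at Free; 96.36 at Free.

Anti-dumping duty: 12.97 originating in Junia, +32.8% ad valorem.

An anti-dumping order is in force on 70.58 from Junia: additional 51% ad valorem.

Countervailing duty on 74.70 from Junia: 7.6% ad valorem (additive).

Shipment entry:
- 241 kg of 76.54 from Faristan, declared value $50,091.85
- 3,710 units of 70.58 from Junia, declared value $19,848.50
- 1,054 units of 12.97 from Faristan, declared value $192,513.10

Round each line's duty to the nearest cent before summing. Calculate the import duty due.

$16,375.01

Line 1 (76.54, Faristan, 241 kg, $50,091.85):
Base rate for 76.54 is 1.5%.
Origin Faristan qualifies under the Pelena–Faristan agreement and 76.54 is covered: preferential rate Free applies instead.
Duty = $50,091.85 × 0% = $0.00.
Line 2 (70.58, Junia, 3,710 units, $19,848.50):
Base rate for 70.58 is 31.5%.
Additional duty on 70.58 from Junia: +51%. Applied ad valorem rate: 31.5% + 51% = 82.5%.
Duty = $19,848.50 × 82.5% = $16,375.01.
Line 3 (12.97, Faristan, 1,054 units, $192,513.10):
Base rate for 12.97 is $6.37/unit.
Origin Faristan qualifies under the Pelena–Faristan agreement and 12.97 is covered: preferential rate Free applies instead.
The additional-duty order on 12.97 targets Junia, not Faristan; it does not apply.
Duty = $192,513.10 × 0% = $0.00.
Total = $0.00 + $16,375.01 + $0.00 = $16,375.01.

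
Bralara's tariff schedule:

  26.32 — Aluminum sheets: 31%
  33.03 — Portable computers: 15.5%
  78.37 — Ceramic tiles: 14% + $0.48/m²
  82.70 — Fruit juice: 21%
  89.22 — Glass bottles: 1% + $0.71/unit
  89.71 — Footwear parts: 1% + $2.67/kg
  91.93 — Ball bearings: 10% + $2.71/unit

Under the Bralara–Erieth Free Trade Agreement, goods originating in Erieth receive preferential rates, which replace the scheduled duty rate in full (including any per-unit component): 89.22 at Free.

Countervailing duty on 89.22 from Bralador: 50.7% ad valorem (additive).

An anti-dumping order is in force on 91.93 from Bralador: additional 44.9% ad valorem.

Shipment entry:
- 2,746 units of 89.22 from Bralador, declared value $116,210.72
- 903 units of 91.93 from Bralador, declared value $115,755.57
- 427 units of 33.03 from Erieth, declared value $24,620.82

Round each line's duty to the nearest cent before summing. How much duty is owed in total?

$131,843.77

Line 1 (89.22, Bralador, 2,746 units, $116,210.72):
Base rate for 89.22 is 1% + $0.71/unit.
89.22 has an FTA preferential rate, but origin Bralador is not Erieth; base rate stands.
Additional duty on 89.22 from Bralador: +50.7%. Applied ad valorem rate: 1% + 50.7% = 51.7%.
Duty = $116,210.72 × 51.7% + 2,746 × $0.71 = $62,030.60.
Line 2 (91.93, Bralador, 903 units, $115,755.57):
Base rate for 91.93 is 10% + $2.71/unit.
Additional duty on 91.93 from Bralador: +44.9%. Applied ad valorem rate: 10% + 44.9% = 54.9%.
Duty = $115,755.57 × 54.9% + 903 × $2.71 = $65,996.94.
Line 3 (33.03, Erieth, 427 units, $24,620.82):
Base rate for 33.03 is 15.5%.
Origin Erieth is the FTA partner but 33.03 is not on the preference list; base rate stands.
Duty = $24,620.82 × 15.5% = $3,816.23.
Total = $62,030.60 + $65,996.94 + $3,816.23 = $131,843.77.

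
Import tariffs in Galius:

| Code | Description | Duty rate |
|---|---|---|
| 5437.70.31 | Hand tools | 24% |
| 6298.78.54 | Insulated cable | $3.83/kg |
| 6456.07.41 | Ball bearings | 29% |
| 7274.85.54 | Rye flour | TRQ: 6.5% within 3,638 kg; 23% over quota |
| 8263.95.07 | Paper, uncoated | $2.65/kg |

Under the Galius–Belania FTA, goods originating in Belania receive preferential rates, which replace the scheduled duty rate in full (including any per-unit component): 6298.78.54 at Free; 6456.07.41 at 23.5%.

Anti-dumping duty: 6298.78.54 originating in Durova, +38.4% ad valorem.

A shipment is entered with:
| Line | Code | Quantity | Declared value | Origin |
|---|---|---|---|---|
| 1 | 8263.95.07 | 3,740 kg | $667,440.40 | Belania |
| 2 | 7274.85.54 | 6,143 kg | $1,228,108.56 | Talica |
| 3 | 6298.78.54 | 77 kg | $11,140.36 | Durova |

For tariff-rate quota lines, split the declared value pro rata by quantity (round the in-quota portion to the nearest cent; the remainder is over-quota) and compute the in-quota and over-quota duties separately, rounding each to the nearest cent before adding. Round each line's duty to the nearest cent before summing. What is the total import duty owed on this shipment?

Line 1 (8263.95.07, Belania, 3,740 kg, $667,440.40):
Base rate for 8263.95.07 is $2.65/kg.
Origin Belania is the FTA partner but 8263.95.07 is not on the preference list; base rate stands.
Duty = 3,740 × $2.65 = $9,911.00.
Line 2 (7274.85.54, Talica, 6,143 kg, $1,228,108.56):
Code 7274.85.54 is under a tariff-rate quota (threshold 3,638 kg). In-quota: 3,638 kg at 6.5%; over-quota: 2,505 kg at 23%.
Pro-rata value split: in-quota = $1,228,108.56 × 3,638/6,143 = $727,308.96; over-quota = $1,228,108.56 − $727,308.96 = $500,799.60.
In-quota duty = $727,308.96 × 6.5% = $47,275.08. Over-quota duty = $500,799.60 × 23% = $115,183.91.
Line duty = $47,275.08 + $115,183.91 = $162,458.99.
Line 3 (6298.78.54, Durova, 77 kg, $11,140.36):
Base rate for 6298.78.54 is $3.83/kg.
6298.78.54 has an FTA preferential rate, but origin Durova is not Belania; base rate stands.
Additional duty on 6298.78.54 from Durova: +38.4% ad valorem. Applied ad valorem rate = 38.4%.
Duty = $11,140.36 × 38.4% + 77 × $3.83 = $4,572.81.
Total = $9,911.00 + $162,458.99 + $4,572.81 = $176,942.80.

$176,942.80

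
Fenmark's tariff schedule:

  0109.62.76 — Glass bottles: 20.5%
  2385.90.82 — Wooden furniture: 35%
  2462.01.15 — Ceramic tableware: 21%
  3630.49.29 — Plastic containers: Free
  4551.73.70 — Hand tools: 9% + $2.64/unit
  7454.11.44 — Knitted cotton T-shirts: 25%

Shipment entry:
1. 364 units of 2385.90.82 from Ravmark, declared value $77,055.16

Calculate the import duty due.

$26,969.31

Line 1 (2385.90.82, Ravmark, 364 units, $77,055.16):
Base rate for 2385.90.82 is 35%.
Duty = $77,055.16 × 35% = $26,969.31.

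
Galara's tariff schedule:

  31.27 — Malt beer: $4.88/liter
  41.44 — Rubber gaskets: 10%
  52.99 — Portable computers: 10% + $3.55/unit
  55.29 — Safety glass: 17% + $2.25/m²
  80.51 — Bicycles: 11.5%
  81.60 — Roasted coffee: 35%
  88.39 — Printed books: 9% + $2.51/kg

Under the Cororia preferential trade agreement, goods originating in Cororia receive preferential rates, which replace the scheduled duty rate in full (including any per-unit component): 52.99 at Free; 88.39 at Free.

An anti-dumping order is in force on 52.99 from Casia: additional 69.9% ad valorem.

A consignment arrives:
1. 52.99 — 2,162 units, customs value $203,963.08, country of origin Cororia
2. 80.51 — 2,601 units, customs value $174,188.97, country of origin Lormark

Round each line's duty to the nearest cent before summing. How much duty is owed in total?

$20,031.73

Line 1 (52.99, Cororia, 2,162 units, $203,963.08):
Base rate for 52.99 is 10% + $3.55/unit.
Origin Cororia qualifies under the Galara–Cororia agreement and 52.99 is covered: preferential rate Free applies instead.
The additional-duty order on 52.99 targets Casia, not Cororia; it does not apply.
Duty = $203,963.08 × 0% = $0.00.
Line 2 (80.51, Lormark, 2,601 units, $174,188.97):
Base rate for 80.51 is 11.5%.
Duty = $174,188.97 × 11.5% = $20,031.73.
Total = $0.00 + $20,031.73 = $20,031.73.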